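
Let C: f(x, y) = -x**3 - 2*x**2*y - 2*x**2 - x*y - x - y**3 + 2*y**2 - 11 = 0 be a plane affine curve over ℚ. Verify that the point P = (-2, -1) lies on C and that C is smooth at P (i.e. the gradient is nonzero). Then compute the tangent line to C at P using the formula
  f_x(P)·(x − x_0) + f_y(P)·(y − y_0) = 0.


Tangent line at P: -12*x - 13*y - 37 = 0.

Step 1: f(-2, -1) = 0, so P lies on C.
Step 2: partial derivatives
  f_x(x, y) = -3*x**2 - 4*x*y - 4*x - y - 1, f_y(x, y) = -2*x**2 - x - 3*y**2 + 4*y.
  f_x(P) = -12, f_y(P) = -13 (gradient nonzero, so P is smooth).
Step 3: tangent line at P: -12·(x − -2) + -13·(y − -1) = 0.
Expanding: -12*x - 13*y - 37 = 0.


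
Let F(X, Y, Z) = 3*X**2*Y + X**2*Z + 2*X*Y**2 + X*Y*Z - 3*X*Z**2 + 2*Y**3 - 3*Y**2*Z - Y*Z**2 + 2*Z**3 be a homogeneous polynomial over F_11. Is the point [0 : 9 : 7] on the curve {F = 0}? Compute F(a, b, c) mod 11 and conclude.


F(0,9,7) ≡ 2 (mod 11); P is NOT on the curve.

Evaluate F(0, 9, 7) term-by-term (mod 11).
  3*X**2*Y ↦ 3·0·9·1 = 0
  X**2*Z ↦ 1·0·1·7 = 0
  2*X*Y**2 ↦ 2·0·81·1 = 0
  X*Y*Z ↦ 1·0·9·7 = 0
  -3*X*Z**2 ↦ -3·0·1·49 = 0
  2*Y**3 ↦ 2·1·729·1 = 1458
  -3*Y**2*Z ↦ -3·1·81·7 = -1701
  -Y*Z**2 ↦ -1·1·9·49 = -441
  2*Z**3 ↦ 2·1·1·343 = 686
Sum: F(0, 9, 7) = (0) + (0) + (0) + (0) + (0) + (1458) + (-1701) + (-441) + (686) = 2.
Reducing mod 11: 2 ≡ 2 (mod 11).
Since F(a, b, c) ≡ 2 ≠ 0 (mod 11), P does NOT lie on the curve.


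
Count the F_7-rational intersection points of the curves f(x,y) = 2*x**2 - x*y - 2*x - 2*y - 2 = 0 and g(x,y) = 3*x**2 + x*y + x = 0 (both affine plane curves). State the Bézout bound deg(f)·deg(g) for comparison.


Common zeros: {(0, 6), (6, 2)}; count = 2; Bézout bound = 4.

deg(f) = 2, deg(g) = 2, so Bézout bound = 4.
Scan x ∈ F_7. For each x, list the y ∈ F_7 with f(x, y) ≡ 0 and those with g(x, y) ≡ 0 (mod 7); the common zeros in that column are the intersection.
  x = 0: f ≡ 0 at y ∈ {6}; g ≡ 0 at y ∈ {0, 1, 2, 3, 4, 5, 6}; common: {6}.
  x = 1: f ≡ 0 at y ∈ {4}; g ≡ 0 at y ∈ {3}; common: ∅.
  x = 2: f ≡ 0 at y ∈ {4}; g ≡ 0 at y ∈ {0}; common: ∅.
  x = 3: f ≡ 0 at y ∈ {2}; g ≡ 0 at y ∈ {4}; common: ∅.
  x = 4: f ≡ 0 at y ∈ {6}; g ≡ 0 at y ∈ {1}; common: ∅.
  x = 5: f ≡ 0 at y ∈ ∅; g ≡ 0 at y ∈ {5}; common: ∅.
  x = 6: f ≡ 0 at y ∈ {2}; g ≡ 0 at y ∈ {2}; common: {2}.
Collecting: common zeros = {(0, 6), (6, 2)}, so the count is 2.
Comparison with the Bézout bound: 2 ≤ 4 = deg(f)·deg(g), as expected for curves with no common component (the affine F_7-count falls short of the bound because intersections may lie at infinity, over extension fields, or carry multiplicity).


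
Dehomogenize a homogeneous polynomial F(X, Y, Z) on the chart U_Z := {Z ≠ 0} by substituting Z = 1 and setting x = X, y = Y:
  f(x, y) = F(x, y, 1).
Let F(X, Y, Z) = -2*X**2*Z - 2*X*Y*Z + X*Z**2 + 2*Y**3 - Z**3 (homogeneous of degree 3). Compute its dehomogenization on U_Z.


f(x, y) = -2*x**2 - 2*x*y + x + 2*y**3 - 1

On U_Z we set Z = 1. Each monomial c·X^i·Y^j·Z^k in F becomes c·x^i·y^j·1^k = c·x^i·y^j.
Substituting Z = 1: F(X, Y, 1) = -2*x**2 - 2*x*y + x + 2*y**3 - 1.
Note: deg(f) ≤ deg(F) = 3; strict inequality happens when F is divisible by Z (lost terms).


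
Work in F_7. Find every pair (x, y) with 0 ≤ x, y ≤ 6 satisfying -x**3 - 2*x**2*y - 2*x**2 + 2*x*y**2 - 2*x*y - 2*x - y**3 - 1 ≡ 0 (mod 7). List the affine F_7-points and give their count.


Affine F_7-points: {(0, 3), (0, 5), (0, 6), (1, 2), (2, 0), (3, 2), (3, 5), (3, 6), (4, 0), (4, 2), (4, 6), (6, 0), (6, 5)}; count = 13.

For each of the 49 pairs (x, y) ∈ F_7², evaluate f(x, y) mod 7. Record the zeros.
  x = 0: [0↦6, 1↦5, 2↦5, 3↦0, 4↦5, 5↦0, 6↦0]  zeros at y ∈ {3, 5, 6}
  x = 1: [0↦1, 1↦5, 2↦0, 3↦1, 4↦2, 5↦4, 6↦1]  zeros at y ∈ {2}
  x = 2: [0↦0, 1↦5, 2↦5, 3↦1, 4↦1, 5↦6, 6↦3]  zeros at y ∈ {0}
  x = 3: [0↦4, 1↦6, 2↦0, 3↦1, 4↦3, 5↦0, 6↦0]  zeros at y ∈ {2, 5, 6}
  x = 4: [0↦0, 1↦2, 2↦0, 3↦2, 4↦2, 5↦1, 6↦0]  zeros at y ∈ {0, 2, 6}
  x = 5: [0↦3, 1↦1, 2↦6, 3↦5, 4↦6, 5↦3, 6↦4]  zeros at y ∈ ∅
  x = 6: [0↦0, 1↦4, 2↦5, 3↦4, 4↦2, 5↦0, 6↦6]  zeros at y ∈ {0, 5}
Collecting zeros: affine points = {(0, 3), (0, 5), (0, 6), (1, 2), (2, 0), (3, 2), (3, 5), (3, 6), (4, 0), (4, 2), (4, 6), (6, 0), (6, 5)}.
Total count |C(F_7)_aff| = 13.


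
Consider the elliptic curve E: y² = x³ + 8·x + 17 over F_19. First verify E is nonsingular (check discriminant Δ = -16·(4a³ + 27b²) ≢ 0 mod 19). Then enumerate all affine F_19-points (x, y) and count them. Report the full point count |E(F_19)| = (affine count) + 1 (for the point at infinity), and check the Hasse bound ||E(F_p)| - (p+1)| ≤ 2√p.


Affine points = {(0, 6), (0, 13), (1, 8), (1, 11), (3, 7), (3, 12), (5, 7), (5, 12), (7, 6), (7, 13), (8, 2), (8, 17), (9, 1), (9, 18), (11, 7), (11, 12), (12, 6), (12, 13), (13, 0), (14, 2), (14, 17), (15, 4), (15, 15), (16, 2), (16, 17)}; affine count = 25; |E(F_19)| = 26.

Discriminant check: Δ ∝ 4a³ + 27b² = 4·8³ + 27·17² = 4·512 + 27·289 ≡ 9 (mod 19). Nonzero ⇒ E is nonsingular.
For each x ∈ F_19, compute rhs = x³ + 8·x + 17 mod 19, then count y ∈ F_19 with y² ≡ rhs.
  x = 0: rhs = 17, matching y values: 6, 13 (2 points).
  x = 1: rhs = 7, matching y values: 8, 11 (2 points).
  x = 2: rhs = 3, matching y values: none (0 points).
  x = 3: rhs = 11, matching y values: 7, 12 (2 points).
  x = 4: rhs = 18, matching y values: none (0 points).
  x = 5: rhs = 11, matching y values: 7, 12 (2 points).
  x = 6: rhs = 15, matching y values: none (0 points).
  x = 7: rhs = 17, matching y values: 6, 13 (2 points).
  x = 8: rhs = 4, matching y values: 2, 17 (2 points).
  x = 9: rhs = 1, matching y values: 1, 18 (2 points).
  x = 10: rhs = 14, matching y values: none (0 points).
  x = 11: rhs = 11, matching y values: 7, 12 (2 points).
  x = 12: rhs = 17, matching y values: 6, 13 (2 points).
  x = 13: rhs = 0, matching y values: 0 (1 points).
  x = 14: rhs = 4, matching y values: 2, 17 (2 points).
  x = 15: rhs = 16, matching y values: 4, 15 (2 points).
  x = 16: rhs = 4, matching y values: 2, 17 (2 points).
  x = 17: rhs = 12, matching y values: none (0 points).
  x = 18: rhs = 8, matching y values: none (0 points).
Total affine count: 25.
Full point count |E(F_19)| = 25 + 1 = 26.
Hasse bound: |26 − (19+1)| = |6| = 6 ≤ 2√19 ≈ 8.7178 ✓.


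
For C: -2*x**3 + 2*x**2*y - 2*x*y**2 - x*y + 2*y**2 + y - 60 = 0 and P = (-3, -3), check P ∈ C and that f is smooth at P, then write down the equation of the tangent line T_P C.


Tangent line at P: -33*x - 26*y - 177 = 0.

Step 1: f(-3, -3) = 0, so P lies on C.
Step 2: partial derivatives
  f_x(x, y) = -6*x**2 + 4*x*y - 2*y**2 - y, f_y(x, y) = 2*x**2 - 4*x*y - x + 4*y + 1.
  f_x(P) = -33, f_y(P) = -26 (gradient nonzero, so P is smooth).
Step 3: tangent line at P: -33·(x − -3) + -26·(y − -3) = 0.
Expanding: -33*x - 26*y - 177 = 0.


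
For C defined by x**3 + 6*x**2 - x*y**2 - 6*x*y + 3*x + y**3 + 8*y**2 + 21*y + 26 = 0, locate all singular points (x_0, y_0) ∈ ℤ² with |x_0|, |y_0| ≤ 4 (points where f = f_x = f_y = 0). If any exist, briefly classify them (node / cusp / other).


Singular points: {(-2, -3)}; classification: cusp.

Compute partial derivatives:
  f_x = 3*x**2 + 12*x - y**2 - 6*y + 3.
  f_y = -2*x*y - 6*x + 3*y**2 + 16*y + 21.
Scan x_0 ∈ {−4, ..., 4}. For each x_0, f_y(x_0, y) is a polynomial in y; find its integer roots y ∈ {−4, ..., 4}, then test f_x and f at those candidates.
  x = -4: f_y(-4, y) = 3*y**2 + 24*y + 45; vanishes at y ∈ {-3}. (-4, -3): f_x = 12 ≠ 0.
  x = -3: f_y(-3, y) = 3*y**2 + 22*y + 39; vanishes at y ∈ {-3}. (-3, -3): f_x = 3 ≠ 0.
  x = -2: f_y(-2, y) = 3*y**2 + 20*y + 33; vanishes at y ∈ {-3}. (-2, -3): f_x = 0, f = 0 — SINGULAR.
  x = -1: f_y(-1, y) = 3*y**2 + 18*y + 27; vanishes at y ∈ {-3}. (-1, -3): f_x = 3 ≠ 0.
  x = 0: f_y(0, y) = 3*y**2 + 16*y + 21; vanishes at y ∈ {-3}. (0, -3): f_x = 12 ≠ 0.
  x = 1: f_y(1, y) = 3*y**2 + 14*y + 15; vanishes at y ∈ {-3}. (1, -3): f_x = 27 ≠ 0.
  x = 2: f_y(2, y) = 3*y**2 + 12*y + 9; vanishes at y ∈ {-3, -1}. (2, -3): f_x = 48 ≠ 0; (2, -1): f_x = 44 ≠ 0.
  x = 3: f_y(3, y) = 3*y**2 + 10*y + 3; vanishes at y ∈ {-3}. (3, -3): f_x = 75 ≠ 0.
  x = 4: f_y(4, y) = 3*y**2 + 8*y - 3; vanishes at y ∈ {-3}. (4, -3): f_x = 108 ≠ 0.
Only singular point on the grid: (-2, -3).
Classify: substitute x = -2 + u, y = -3 + v and expand: f = u**3 - u*v**2 + v**3 + v**2.
No constant or linear terms (consistent with a singular point). Quadratic part: v**2. Cubic part: u**3 - u*v**2 + v**3.
The quadratic part v**2 is a perfect square, so there is a single (double) tangent line v = 0, i.e. y = -3. Restricting the cubic part to that line (v = 0) leaves u**3 ≠ 0, so f is not divisible by v and the branch is v² ≈ -u**3 to lowest order — this is a cusp.
Classification: cusp.


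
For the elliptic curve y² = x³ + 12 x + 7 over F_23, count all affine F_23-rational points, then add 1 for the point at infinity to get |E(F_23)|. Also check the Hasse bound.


Affine points = {(2, 4), (2, 19), (3, 1), (3, 22), (4, 2), (4, 21), (5, 10), (5, 13), (9, 4), (9, 19), (10, 0), (12, 4), (12, 19), (17, 8), (17, 15), (18, 11), (18, 12), (20, 6), (20, 17)}; affine count = 19; |E(F_23)| = 20.

Discriminant check: Δ ∝ 4a³ + 27b² = 4·12³ + 27·7² = 4·1728 + 27·49 ≡ 1 (mod 23). Nonzero ⇒ E is nonsingular.
For each x ∈ F_23, compute rhs = x³ + 12·x + 7 mod 23, then count y ∈ F_23 with y² ≡ rhs.
  x = 0: rhs = 7, matching y values: none (0 points).
  x = 1: rhs = 20, matching y values: none (0 points).
  x = 2: rhs = 16, matching y values: 4, 19 (2 points).
  x = 3: rhs = 1, matching y values: 1, 22 (2 points).
  x = 4: rhs = 4, matching y values: 2, 21 (2 points).
  x = 5: rhs = 8, matching y values: 10, 13 (2 points).
  x = 6: rhs = 19, matching y values: none (0 points).
  x = 7: rhs = 20, matching y values: none (0 points).
  x = 8: rhs = 17, matching y values: none (0 points).
  x = 9: rhs = 16, matching y values: 4, 19 (2 points).
  x = 10: rhs = 0, matching y values: 0 (1 points).
  x = 11: rhs = 21, matching y values: none (0 points).
  x = 12: rhs = 16, matching y values: 4, 19 (2 points).
  x = 13: rhs = 14, matching y values: none (0 points).
  x = 14: rhs = 21, matching y values: none (0 points).
  x = 15: rhs = 20, matching y values: none (0 points).
  x = 16: rhs = 17, matching y values: none (0 points).
  x = 17: rhs = 18, matching y values: 8, 15 (2 points).
  x = 18: rhs = 6, matching y values: 11, 12 (2 points).
  x = 19: rhs = 10, matching y values: none (0 points).
  x = 20: rhs = 13, matching y values: 6, 17 (2 points).
  x = 21: rhs = 21, matching y values: none (0 points).
  x = 22: rhs = 17, matching y values: none (0 points).
Total affine count: 19.
Full point count |E(F_23)| = 19 + 1 = 20.
Hasse bound: |20 − (23+1)| = |-4| = 4 ≤ 2√23 ≈ 9.5917 ✓.


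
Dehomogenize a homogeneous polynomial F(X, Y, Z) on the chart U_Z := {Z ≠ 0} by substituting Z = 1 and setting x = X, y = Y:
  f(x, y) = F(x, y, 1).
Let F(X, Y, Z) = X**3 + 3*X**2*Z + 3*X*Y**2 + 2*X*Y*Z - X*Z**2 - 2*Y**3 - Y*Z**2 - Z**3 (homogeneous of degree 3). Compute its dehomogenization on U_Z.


f(x, y) = x**3 + 3*x**2 + 3*x*y**2 + 2*x*y - x - 2*y**3 - y - 1

On U_Z we set Z = 1. Each monomial c·X^i·Y^j·Z^k in F becomes c·x^i·y^j·1^k = c·x^i·y^j.
Substituting Z = 1: F(X, Y, 1) = x**3 + 3*x**2 + 3*x*y**2 + 2*x*y - x - 2*y**3 - y - 1.
Note: deg(f) ≤ deg(F) = 3; strict inequality happens when F is divisible by Z (lost terms).


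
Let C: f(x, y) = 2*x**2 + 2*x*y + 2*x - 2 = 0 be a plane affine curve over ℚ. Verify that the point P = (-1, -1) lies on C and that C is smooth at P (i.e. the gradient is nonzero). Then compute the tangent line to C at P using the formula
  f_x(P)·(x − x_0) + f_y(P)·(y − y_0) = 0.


Tangent line at P: -4*x - 2*y - 6 = 0.

Step 1: f(-1, -1) = 0, so P lies on C.
Step 2: partial derivatives
  f_x(x, y) = 4*x + 2*y + 2, f_y(x, y) = 2*x.
  f_x(P) = -4, f_y(P) = -2 (gradient nonzero, so P is smooth).
Step 3: tangent line at P: -4·(x − -1) + -2·(y − -1) = 0.
Expanding: -4*x - 2*y - 6 = 0.


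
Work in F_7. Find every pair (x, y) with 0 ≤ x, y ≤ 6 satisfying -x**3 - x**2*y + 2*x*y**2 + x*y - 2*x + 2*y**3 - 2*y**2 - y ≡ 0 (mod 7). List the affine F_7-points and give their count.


Affine F_7-points: {(0, 0), (2, 5), (4, 1), (5, 5), (6, 6)}; count = 5.

For each of the 49 pairs (x, y) ∈ F_7², evaluate f(x, y) mod 7. Record the zeros.
  x = 0: [0↦0, 1↦6, 2↦6, 3↦5, 4↦1, 5↦6, 6↦4]  zeros at y ∈ {0}
  x = 1: [0↦4, 1↦5, 2↦4, 3↦6, 4↦2, 5↦4, 6↦3]  zeros at y ∈ ∅
  x = 2: [0↦2, 1↦3, 2↦6, 3↦2, 4↦3, 5↦0, 6↦5]  zeros at y ∈ {5}
  x = 3: [0↦2, 1↦1, 2↦6, 3↦1, 4↦5, 5↦2, 6↦4]  zeros at y ∈ ∅
  x = 4: [0↦5, 1↦0, 2↦5, 3↦4, 4↦2, 5↦4, 6↦1]  zeros at y ∈ {1}
  x = 5: [0↦5, 1↦1, 2↦4, 3↦5, 4↦2, 5↦0, 6↦4]  zeros at y ∈ {5}
  x = 6: [0↦3, 1↦5, 2↦4, 3↦5, 4↦6, 5↦5, 6↦0]  zeros at y ∈ {6}
Collecting zeros: affine points = {(0, 0), (2, 5), (4, 1), (5, 5), (6, 6)}.
Total count |C(F_7)_aff| = 5.


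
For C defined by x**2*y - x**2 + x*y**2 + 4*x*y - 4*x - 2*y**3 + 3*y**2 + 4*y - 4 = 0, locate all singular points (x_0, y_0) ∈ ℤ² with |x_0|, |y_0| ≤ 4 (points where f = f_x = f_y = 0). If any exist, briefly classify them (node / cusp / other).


Singular points: {(-2, 0)}; classification: node.

Compute partial derivatives:
  f_x = 2*x*y - 2*x + y**2 + 4*y - 4.
  f_y = x**2 + 2*x*y + 4*x - 6*y**2 + 6*y + 4.
Scan x_0 ∈ {−4, ..., 4}. For each x_0, f_y(x_0, y) is a polynomial in y; find its integer roots y ∈ {−4, ..., 4}, then test f_x and f at those candidates.
  x = -4: f_y(-4, y) = -6*y**2 - 2*y + 4; vanishes at y ∈ {-1}. (-4, -1): f_x = 9 ≠ 0.
  x = -3: f_y(-3, y) = 1 - 6*y**2; no integer root y with |y| ≤ 4.
  x = -2: f_y(-2, y) = -6*y**2 + 2*y; vanishes at y ∈ {0}. (-2, 0): f_x = 0, f = 0 — SINGULAR.
  x = -1: f_y(-1, y) = -6*y**2 + 4*y + 1; no integer root y with |y| ≤ 4.
  x = 0: f_y(0, y) = -6*y**2 + 6*y + 4; no integer root y with |y| ≤ 4.
  x = 1: f_y(1, y) = -6*y**2 + 8*y + 9; no integer root y with |y| ≤ 4.
  x = 2: f_y(2, y) = -6*y**2 + 10*y + 16; vanishes at y ∈ {-1}. (2, -1): f_x = -15 ≠ 0.
  x = 3: f_y(3, y) = -6*y**2 + 12*y + 25; no integer root y with |y| ≤ 4.
  x = 4: f_y(4, y) = -6*y**2 + 14*y + 36; no integer root y with |y| ≤ 4.
Only singular point on the grid: (-2, 0).
Classify: substitute x = -2 + u, y = 0 + v and expand: f = u**2*v - u**2 + u*v**2 - 2*v**3 + v**2.
No constant or linear terms (consistent with a singular point). Quadratic part: -u**2 + v**2. Cubic part: u**2*v + u*v**2 - 2*v**3.
The quadratic part v**2 - u**2 = (v − u)(v + u) splits into two distinct linear factors, so there are two distinct tangent lines y − 0 = ±(x − -2) — this is a node (ordinary double point).
Classification: node.


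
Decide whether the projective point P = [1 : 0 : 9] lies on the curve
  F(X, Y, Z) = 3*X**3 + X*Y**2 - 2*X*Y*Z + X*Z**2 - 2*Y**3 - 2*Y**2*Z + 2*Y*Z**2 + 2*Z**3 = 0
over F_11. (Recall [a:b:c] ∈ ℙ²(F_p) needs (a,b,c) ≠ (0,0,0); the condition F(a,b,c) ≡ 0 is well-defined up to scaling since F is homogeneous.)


F(1,0,9) ≡ 2 (mod 11); P is NOT on the curve.

Evaluate F(1, 0, 9) term-by-term (mod 11).
  3*X**3 ↦ 3·1·1·1 = 3
  X*Y**2 ↦ 1·1·0·1 = 0
  -2*X*Y*Z ↦ -2·1·0·9 = 0
  X*Z**2 ↦ 1·1·1·81 = 81
  -2*Y**3 ↦ -2·1·0·1 = 0
  -2*Y**2*Z ↦ -2·1·0·9 = 0
  2*Y*Z**2 ↦ 2·1·0·81 = 0
  2*Z**3 ↦ 2·1·1·729 = 1458
Sum: F(1, 0, 9) = (3) + (0) + (0) + (81) + (0) + (0) + (0) + (1458) = 1542.
Reducing mod 11: 1542 ≡ 2 (mod 11).
Since F(a, b, c) ≡ 2 ≠ 0 (mod 11), P does NOT lie on the curve.


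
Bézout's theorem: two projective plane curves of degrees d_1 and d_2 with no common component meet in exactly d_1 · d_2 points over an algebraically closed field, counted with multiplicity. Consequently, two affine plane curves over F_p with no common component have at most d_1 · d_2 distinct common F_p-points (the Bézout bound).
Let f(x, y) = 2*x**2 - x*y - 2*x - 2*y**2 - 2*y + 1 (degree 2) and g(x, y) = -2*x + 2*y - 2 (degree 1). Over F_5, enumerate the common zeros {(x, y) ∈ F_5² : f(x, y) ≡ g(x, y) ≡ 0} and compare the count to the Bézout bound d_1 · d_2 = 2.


Common zeros: {(2, 3), (4, 0)}; count = 2; Bézout bound = 2.

deg(f) = 2, deg(g) = 1, so Bézout bound = 2.
Scan x ∈ F_5. For each x, list the y ∈ F_5 with f(x, y) ≡ 0 and those with g(x, y) ≡ 0 (mod 5); the common zeros in that column are the intersection.
  x = 0: f ≡ 0 at y ∈ ∅; g ≡ 0 at y ∈ {1}; common: ∅.
  x = 1: f ≡ 0 at y ∈ ∅; g ≡ 0 at y ∈ {2}; common: ∅.
  x = 2: f ≡ 0 at y ∈ {0, 3}; g ≡ 0 at y ∈ {3}; common: {3}.
  x = 3: f ≡ 0 at y ∈ {2, 3}; g ≡ 0 at y ∈ {4}; common: ∅.
  x = 4: f ≡ 0 at y ∈ {0, 2}; g ≡ 0 at y ∈ {0}; common: {0}.
Collecting: common zeros = {(2, 3), (4, 0)}, so the count is 2.
Comparison with the Bézout bound: 2 ≤ 2 = deg(f)·deg(g), as expected for curves with no common component (the bound is attained).


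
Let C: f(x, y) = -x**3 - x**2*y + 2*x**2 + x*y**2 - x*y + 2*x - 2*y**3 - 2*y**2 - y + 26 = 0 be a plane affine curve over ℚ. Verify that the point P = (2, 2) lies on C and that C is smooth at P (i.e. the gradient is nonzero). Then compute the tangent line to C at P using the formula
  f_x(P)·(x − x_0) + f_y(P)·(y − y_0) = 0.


Tangent line at P: -8*x - 31*y + 78 = 0.

Step 1: f(2, 2) = 0, so P lies on C.
Step 2: partial derivatives
  f_x(x, y) = -3*x**2 - 2*x*y + 4*x + y**2 - y + 2, f_y(x, y) = -x**2 + 2*x*y - x - 6*y**2 - 4*y - 1.
  f_x(P) = -8, f_y(P) = -31 (gradient nonzero, so P is smooth).
Step 3: tangent line at P: -8·(x − 2) + -31·(y − 2) = 0.
Expanding: -8*x - 31*y + 78 = 0.


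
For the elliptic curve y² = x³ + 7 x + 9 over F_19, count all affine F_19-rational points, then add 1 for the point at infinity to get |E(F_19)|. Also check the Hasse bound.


Affine points = {(0, 3), (0, 16), (1, 6), (1, 13), (3, 0), (4, 5), (4, 14), (5, 6), (5, 13), (6, 1), (6, 18), (8, 8), (8, 11), (11, 7), (11, 12), (12, 4), (12, 15), (13, 6), (13, 13), (14, 1), (14, 18), (17, 5), (17, 14), (18, 1), (18, 18)}; affine count = 25; |E(F_19)| = 26.

Discriminant check: Δ ∝ 4a³ + 27b² = 4·7³ + 27·9² = 4·343 + 27·81 ≡ 6 (mod 19). Nonzero ⇒ E is nonsingular.
For each x ∈ F_19, compute rhs = x³ + 7·x + 9 mod 19, then count y ∈ F_19 with y² ≡ rhs.
  x = 0: rhs = 9, matching y values: 3, 16 (2 points).
  x = 1: rhs = 17, matching y values: 6, 13 (2 points).
  x = 2: rhs = 12, matching y values: none (0 points).
  x = 3: rhs = 0, matching y values: 0 (1 points).
  x = 4: rhs = 6, matching y values: 5, 14 (2 points).
  x = 5: rhs = 17, matching y values: 6, 13 (2 points).
  x = 6: rhs = 1, matching y values: 1, 18 (2 points).
  x = 7: rhs = 2, matching y values: none (0 points).
  x = 8: rhs = 7, matching y values: 8, 11 (2 points).
  x = 9: rhs = 3, matching y values: none (0 points).
  x = 10: rhs = 15, matching y values: none (0 points).
  x = 11: rhs = 11, matching y values: 7, 12 (2 points).
  x = 12: rhs = 16, matching y values: 4, 15 (2 points).
  x = 13: rhs = 17, matching y values: 6, 13 (2 points).
  x = 14: rhs = 1, matching y values: 1, 18 (2 points).
  x = 15: rhs = 12, matching y values: none (0 points).
  x = 16: rhs = 18, matching y values: none (0 points).
  x = 17: rhs = 6, matching y values: 5, 14 (2 points).
  x = 18: rhs = 1, matching y values: 1, 18 (2 points).
Total affine count: 25.
Full point count |E(F_19)| = 25 + 1 = 26.
Hasse bound: |26 − (19+1)| = |6| = 6 ≤ 2√19 ≈ 8.7178 ✓.


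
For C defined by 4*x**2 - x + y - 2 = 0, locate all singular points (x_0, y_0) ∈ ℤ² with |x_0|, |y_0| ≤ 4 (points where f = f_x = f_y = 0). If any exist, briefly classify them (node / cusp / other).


No singular points in the scanned grid; C is smooth there.

Compute partial derivatives:
  f_x = 8*x - 1.
  f_y = 1.
f_y = 1 is a nonzero constant, so f_y never vanishes: no point (x, y) can satisfy f = f_x = f_y = 0. In particular no (x, y) ∈ {−4, ..., 4}² is singular; the curve is smooth.


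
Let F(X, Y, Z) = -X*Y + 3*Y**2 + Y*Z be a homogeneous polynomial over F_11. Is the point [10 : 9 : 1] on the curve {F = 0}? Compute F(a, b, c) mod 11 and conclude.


F(10,9,1) ≡ 8 (mod 11); P is NOT on the curve.

Evaluate F(10, 9, 1) term-by-term (mod 11).
  -X*Y ↦ -1·10·9·1 = -90
  3*Y**2 ↦ 3·1·81·1 = 243
  Y*Z ↦ 1·1·9·1 = 9
Sum: F(10, 9, 1) = (-90) + (243) + (9) = 162.
Reducing mod 11: 162 ≡ 8 (mod 11).
Since F(a, b, c) ≡ 8 ≠ 0 (mod 11), P does NOT lie on the curve.


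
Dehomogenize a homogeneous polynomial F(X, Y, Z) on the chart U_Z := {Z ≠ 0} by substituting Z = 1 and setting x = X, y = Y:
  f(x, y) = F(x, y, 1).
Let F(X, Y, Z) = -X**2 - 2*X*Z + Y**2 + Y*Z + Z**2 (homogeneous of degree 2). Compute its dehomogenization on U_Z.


f(x, y) = -x**2 - 2*x + y**2 + y + 1

On U_Z we set Z = 1. Each monomial c·X^i·Y^j·Z^k in F becomes c·x^i·y^j·1^k = c·x^i·y^j.
Substituting Z = 1: F(X, Y, 1) = -x**2 - 2*x + y**2 + y + 1.
Note: deg(f) ≤ deg(F) = 2; strict inequality happens when F is divisible by Z (lost terms).


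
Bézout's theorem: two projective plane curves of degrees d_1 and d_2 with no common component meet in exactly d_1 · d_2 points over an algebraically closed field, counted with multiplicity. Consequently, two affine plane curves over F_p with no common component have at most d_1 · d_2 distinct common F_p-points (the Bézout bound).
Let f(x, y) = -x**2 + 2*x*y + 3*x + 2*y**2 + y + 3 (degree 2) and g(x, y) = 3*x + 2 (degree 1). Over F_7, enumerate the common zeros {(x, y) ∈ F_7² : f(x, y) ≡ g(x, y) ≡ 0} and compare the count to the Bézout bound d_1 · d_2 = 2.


Common zeros: ∅; count = 0; Bézout bound = 2.

deg(f) = 2, deg(g) = 1, so Bézout bound = 2.
Scan x ∈ F_7. For each x, list the y ∈ F_7 with f(x, y) ≡ 0 and those with g(x, y) ≡ 0 (mod 7); the common zeros in that column are the intersection.
  x = 0: f ≡ 0 at y ∈ ∅; g ≡ 0 at y ∈ ∅; common: ∅.
  x = 1: f ≡ 0 at y ∈ {4, 5}; g ≡ 0 at y ∈ ∅; common: ∅.
  x = 2: f ≡ 0 at y ∈ ∅; g ≡ 0 at y ∈ ∅; common: ∅.
  x = 3: f ≡ 0 at y ∈ {3, 4}; g ≡ 0 at y ∈ ∅; common: ∅.
  x = 4: f ≡ 0 at y ∈ ∅; g ≡ 0 at y ∈ {0, 1, 2, 3, 4, 5, 6}; common: ∅.
  x = 5: f ≡ 0 at y ∈ {0, 5}; g ≡ 0 at y ∈ ∅; common: ∅.
  x = 6: f ≡ 0 at y ∈ {1, 3}; g ≡ 0 at y ∈ ∅; common: ∅.
Collecting: common zeros = ∅, so the count is 0.
Comparison with the Bézout bound: 0 ≤ 2 = deg(f)·deg(g), as expected for curves with no common component (the affine F_7-count falls short of the bound because intersections may lie at infinity, over extension fields, or carry multiplicity).


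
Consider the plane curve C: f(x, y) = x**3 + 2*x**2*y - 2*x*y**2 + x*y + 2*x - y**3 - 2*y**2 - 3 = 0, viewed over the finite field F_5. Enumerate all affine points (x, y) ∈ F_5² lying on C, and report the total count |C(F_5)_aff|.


Affine F_5-points: {(1, 0), (3, 0), (4, 3)}; count = 3.

For each of the 25 pairs (x, y) ∈ F_5², evaluate f(x, y) mod 5. Record the zeros.
  x = 0: [0↦2, 1↦4, 2↦1, 3↦2, 4↦1]  zeros at y ∈ ∅
  x = 1: [0↦0, 1↦3, 2↦2, 3↦1, 4↦4]  zeros at y ∈ {0}
  x = 2: [0↦4, 1↦2, 2↦2, 3↦3, 4↦4]  zeros at y ∈ ∅
  x = 3: [0↦0, 1↦2, 2↦2, 3↦4, 4↦2]  zeros at y ∈ {0}
  x = 4: [0↦4, 1↦4, 2↦3, 3↦0, 4↦4]  zeros at y ∈ {3}
Collecting zeros: affine points = {(1, 0), (3, 0), (4, 3)}.
Total count |C(F_5)_aff| = 3.


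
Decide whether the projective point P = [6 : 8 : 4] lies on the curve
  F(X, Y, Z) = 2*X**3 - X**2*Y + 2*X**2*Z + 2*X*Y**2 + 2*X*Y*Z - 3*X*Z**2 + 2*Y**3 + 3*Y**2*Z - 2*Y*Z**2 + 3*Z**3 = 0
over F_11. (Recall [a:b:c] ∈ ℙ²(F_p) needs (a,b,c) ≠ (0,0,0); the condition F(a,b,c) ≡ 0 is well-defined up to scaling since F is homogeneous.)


F(6,8,4) ≡ 10 (mod 11); P is NOT on the curve.

Evaluate F(6, 8, 4) term-by-term (mod 11).
  2*X**3 ↦ 2·216·1·1 = 432
  -X**2*Y ↦ -1·36·8·1 = -288
  2*X**2*Z ↦ 2·36·1·4 = 288
  2*X*Y**2 ↦ 2·6·64·1 = 768
  2*X*Y*Z ↦ 2·6·8·4 = 384
  -3*X*Z**2 ↦ -3·6·1·16 = -288
  2*Y**3 ↦ 2·1·512·1 = 1024
  3*Y**2*Z ↦ 3·1·64·4 = 768
  -2*Y*Z**2 ↦ -2·1·8·16 = -256
  3*Z**3 ↦ 3·1·1·64 = 192
Sum: F(6, 8, 4) = (432) + (-288) + (288) + (768) + (384) + (-288) + (1024) + (768) + (-256) + (192) = 3024.
Reducing mod 11: 3024 ≡ 10 (mod 11).
Since F(a, b, c) ≡ 10 ≠ 0 (mod 11), P does NOT lie on the curve.


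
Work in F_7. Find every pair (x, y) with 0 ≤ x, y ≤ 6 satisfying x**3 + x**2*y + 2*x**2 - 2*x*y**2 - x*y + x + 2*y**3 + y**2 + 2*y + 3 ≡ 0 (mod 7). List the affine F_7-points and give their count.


Affine F_7-points: {(0, 6), (1, 0), (2, 0), (3, 1), (3, 2), (3, 3), (4, 1), (4, 2), (4, 4), (6, 6)}; count = 10.

For each of the 49 pairs (x, y) ∈ F_7², evaluate f(x, y) mod 7. Record the zeros.
  x = 0: [0↦3, 1↦1, 2↦6, 3↦2, 4↦1, 5↦1, 6↦0]  zeros at y ∈ {6}
  x = 1: [0↦0, 1↦3, 2↦2, 3↦2, 4↦1, 5↦4, 6↦2]  zeros at y ∈ {0}
  x = 2: [0↦0, 1↦3, 2↦5, 3↦4, 4↦5, 5↦6, 6↦5]  zeros at y ∈ {0}
  x = 3: [0↦2, 1↦0, 2↦0, 3↦0, 4↦5, 5↦6, 6↦1]  zeros at y ∈ {1, 2, 3}
  x = 4: [0↦5, 1↦0, 2↦0, 3↦3, 4↦0, 5↦3, 6↦3]  zeros at y ∈ {1, 2, 4}
  x = 5: [0↦1, 1↦2, 2↦4, 3↦5, 4↦3, 5↦3, 6↦3]  zeros at y ∈ ∅
  x = 6: [0↦3, 1↦5, 2↦4, 3↦5, 4↦6, 5↦5, 6↦0]  zeros at y ∈ {6}
Collecting zeros: affine points = {(0, 6), (1, 0), (2, 0), (3, 1), (3, 2), (3, 3), (4, 1), (4, 2), (4, 4), (6, 6)}.
Total count |C(F_7)_aff| = 10.


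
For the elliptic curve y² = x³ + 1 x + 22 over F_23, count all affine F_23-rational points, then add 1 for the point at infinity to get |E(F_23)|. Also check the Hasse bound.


Affine points = {(1, 1), (1, 22), (2, 3), (2, 20), (3, 11), (3, 12), (7, 2), (7, 21), (8, 6), (8, 17), (9, 1), (9, 22), (13, 1), (13, 22), (15, 10), (15, 13), (19, 0), (21, 9), (21, 14)}; affine count = 19; |E(F_23)| = 20.

Discriminant check: Δ ∝ 4a³ + 27b² = 4·1³ + 27·22² = 4·1 + 27·484 ≡ 8 (mod 23). Nonzero ⇒ E is nonsingular.
For each x ∈ F_23, compute rhs = x³ + 1·x + 22 mod 23, then count y ∈ F_23 with y² ≡ rhs.
  x = 0: rhs = 22, matching y values: none (0 points).
  x = 1: rhs = 1, matching y values: 1, 22 (2 points).
  x = 2: rhs = 9, matching y values: 3, 20 (2 points).
  x = 3: rhs = 6, matching y values: 11, 12 (2 points).
  x = 4: rhs = 21, matching y values: none (0 points).
  x = 5: rhs = 14, matching y values: none (0 points).
  x = 6: rhs = 14, matching y values: none (0 points).
  x = 7: rhs = 4, matching y values: 2, 21 (2 points).
  x = 8: rhs = 13, matching y values: 6, 17 (2 points).
  x = 9: rhs = 1, matching y values: 1, 22 (2 points).
  x = 10: rhs = 20, matching y values: none (0 points).
  x = 11: rhs = 7, matching y values: none (0 points).
  x = 12: rhs = 14, matching y values: none (0 points).
  x = 13: rhs = 1, matching y values: 1, 22 (2 points).
  x = 14: rhs = 20, matching y values: none (0 points).
  x = 15: rhs = 8, matching y values: 10, 13 (2 points).
  x = 16: rhs = 17, matching y values: none (0 points).
  x = 17: rhs = 7, matching y values: none (0 points).
  x = 18: rhs = 7, matching y values: none (0 points).
  x = 19: rhs = 0, matching y values: 0 (1 points).
  x = 20: rhs = 15, matching y values: none (0 points).
  x = 21: rhs = 12, matching y values: 9, 14 (2 points).
  x = 22: rhs = 20, matching y values: none (0 points).
Total affine count: 19.
Full point count |E(F_23)| = 19 + 1 = 20.
Hasse bound: |20 − (23+1)| = |-4| = 4 ≤ 2√23 ≈ 9.5917 ✓.


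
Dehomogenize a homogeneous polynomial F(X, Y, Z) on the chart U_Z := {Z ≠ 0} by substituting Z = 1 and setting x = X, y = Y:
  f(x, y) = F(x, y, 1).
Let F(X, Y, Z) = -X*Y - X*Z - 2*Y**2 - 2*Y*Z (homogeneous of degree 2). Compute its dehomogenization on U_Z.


f(x, y) = -x*y - x - 2*y**2 - 2*y

On U_Z we set Z = 1. Each monomial c·X^i·Y^j·Z^k in F becomes c·x^i·y^j·1^k = c·x^i·y^j.
Substituting Z = 1: F(X, Y, 1) = -x*y - x - 2*y**2 - 2*y.
Note: deg(f) ≤ deg(F) = 2; strict inequality happens when F is divisible by Z (lost terms).


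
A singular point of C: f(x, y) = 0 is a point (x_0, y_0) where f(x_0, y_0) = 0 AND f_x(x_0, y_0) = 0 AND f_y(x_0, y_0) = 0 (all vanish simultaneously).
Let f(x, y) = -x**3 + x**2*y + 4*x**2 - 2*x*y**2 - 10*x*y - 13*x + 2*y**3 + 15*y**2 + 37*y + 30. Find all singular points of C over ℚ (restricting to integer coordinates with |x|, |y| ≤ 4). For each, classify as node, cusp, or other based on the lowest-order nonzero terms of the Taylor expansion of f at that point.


Singular points: {(1, -2)}; classification: node.

Compute partial derivatives:
  f_x = -3*x**2 + 2*x*y + 8*x - 2*y**2 - 10*y - 13.
  f_y = x**2 - 4*x*y - 10*x + 6*y**2 + 30*y + 37.
Scan x_0 ∈ {−4, ..., 4}. For each x_0, f_y(x_0, y) is a polynomial in y; find its integer roots y ∈ {−4, ..., 4}, then test f_x and f at those candidates.
  x = -4: f_y(-4, y) = 6*y**2 + 46*y + 93; no integer root y with |y| ≤ 4.
  x = -3: f_y(-3, y) = 6*y**2 + 42*y + 76; no integer root y with |y| ≤ 4.
  x = -2: f_y(-2, y) = 6*y**2 + 38*y + 61; no integer root y with |y| ≤ 4.
  x = -1: f_y(-1, y) = 6*y**2 + 34*y + 48; vanishes at y ∈ {-3}. (-1, -3): f_x = -6 ≠ 0.
  x = 0: f_y(0, y) = 6*y**2 + 30*y + 37; no integer root y with |y| ≤ 4.
  x = 1: f_y(1, y) = 6*y**2 + 26*y + 28; vanishes at y ∈ {-2}. (1, -2): f_x = 0, f = 0 — SINGULAR.
  x = 2: f_y(2, y) = 6*y**2 + 22*y + 21; no integer root y with |y| ≤ 4.
  x = 3: f_y(3, y) = 6*y**2 + 18*y + 16; no integer root y with |y| ≤ 4.
  x = 4: f_y(4, y) = 6*y**2 + 14*y + 13; no integer root y with |y| ≤ 4.
Only singular point on the grid: (1, -2).
Classify: substitute x = 1 + u, y = -2 + v and expand: f = -u**3 + u**2*v - u**2 - 2*u*v**2 + 2*v**3 + v**2.
No constant or linear terms (consistent with a singular point). Quadratic part: -u**2 + v**2. Cubic part: -u**3 + u**2*v - 2*u*v**2 + 2*v**3.
The quadratic part v**2 - u**2 = (v − u)(v + u) splits into two distinct linear factors, so there are two distinct tangent lines y − -2 = ±(x − 1) — this is a node (ordinary double point).
Classification: node.


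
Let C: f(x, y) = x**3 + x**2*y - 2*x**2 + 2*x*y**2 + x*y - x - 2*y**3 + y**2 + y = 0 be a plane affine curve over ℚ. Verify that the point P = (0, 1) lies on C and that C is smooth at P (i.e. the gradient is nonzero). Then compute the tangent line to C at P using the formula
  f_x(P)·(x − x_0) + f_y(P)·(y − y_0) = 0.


Tangent line at P: 2*x - 3*y + 3 = 0.

Step 1: f(0, 1) = 0, so P lies on C.
Step 2: partial derivatives
  f_x(x, y) = 3*x**2 + 2*x*y - 4*x + 2*y**2 + y - 1, f_y(x, y) = x**2 + 4*x*y + x - 6*y**2 + 2*y + 1.
  f_x(P) = 2, f_y(P) = -3 (gradient nonzero, so P is smooth).
Step 3: tangent line at P: 2·(x − 0) + -3·(y − 1) = 0.
Expanding: 2*x - 3*y + 3 = 0.


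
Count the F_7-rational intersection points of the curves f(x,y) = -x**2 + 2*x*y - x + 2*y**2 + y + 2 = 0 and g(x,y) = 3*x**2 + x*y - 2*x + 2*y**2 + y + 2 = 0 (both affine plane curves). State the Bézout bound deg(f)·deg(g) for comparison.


Common zeros: {(4, 1), (5, 5)}; count = 2; Bézout bound = 4.

deg(f) = 2, deg(g) = 2, so Bézout bound = 4.
Scan x ∈ F_7. For each x, list the y ∈ F_7 with f(x, y) ≡ 0 and those with g(x, y) ≡ 0 (mod 7); the common zeros in that column are the intersection.
  x = 0: f ≡ 0 at y ∈ ∅; g ≡ 0 at y ∈ ∅; common: ∅.
  x = 1: f ≡ 0 at y ∈ {0, 2}; g ≡ 0 at y ∈ {1, 5}; common: ∅.
  x = 2: f ≡ 0 at y ∈ {2, 6}; g ≡ 0 at y ∈ ∅; common: ∅.
  x = 3: f ≡ 0 at y ∈ ∅; g ≡ 0 at y ∈ {6}; common: ∅.
  x = 4: f ≡ 0 at y ∈ {1, 5}; g ≡ 0 at y ∈ {0, 1}; common: {1}.
  x = 5: f ≡ 0 at y ∈ {0, 5}; g ≡ 0 at y ∈ {5, 6}; common: {5}.
  x = 6: f ≡ 0 at y ∈ ∅; g ≡ 0 at y ∈ {0}; common: ∅.
Collecting: common zeros = {(4, 1), (5, 5)}, so the count is 2.
Comparison with the Bézout bound: 2 ≤ 4 = deg(f)·deg(g), as expected for curves with no common component (the affine F_7-count falls short of the bound because intersections may lie at infinity, over extension fields, or carry multiplicity).


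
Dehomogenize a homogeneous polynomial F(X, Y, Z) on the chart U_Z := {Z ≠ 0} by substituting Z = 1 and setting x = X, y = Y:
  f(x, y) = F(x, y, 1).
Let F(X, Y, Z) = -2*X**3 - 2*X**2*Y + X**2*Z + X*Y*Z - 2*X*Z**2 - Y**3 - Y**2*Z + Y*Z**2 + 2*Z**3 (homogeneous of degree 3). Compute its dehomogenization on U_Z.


f(x, y) = -2*x**3 - 2*x**2*y + x**2 + x*y - 2*x - y**3 - y**2 + y + 2

On U_Z we set Z = 1. Each monomial c·X^i·Y^j·Z^k in F becomes c·x^i·y^j·1^k = c·x^i·y^j.
Substituting Z = 1: F(X, Y, 1) = -2*x**3 - 2*x**2*y + x**2 + x*y - 2*x - y**3 - y**2 + y + 2.
Note: deg(f) ≤ deg(F) = 3; strict inequality happens when F is divisible by Z (lost terms).


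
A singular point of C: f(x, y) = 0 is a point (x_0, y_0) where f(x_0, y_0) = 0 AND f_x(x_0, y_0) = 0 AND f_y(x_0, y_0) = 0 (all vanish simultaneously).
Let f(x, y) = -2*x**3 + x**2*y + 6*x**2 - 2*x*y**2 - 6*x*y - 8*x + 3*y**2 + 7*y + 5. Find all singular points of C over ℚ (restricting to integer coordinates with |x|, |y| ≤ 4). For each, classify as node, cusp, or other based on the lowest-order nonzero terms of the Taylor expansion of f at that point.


Singular points: {(1, -1)}; classification: node.

Compute partial derivatives:
  f_x = -6*x**2 + 2*x*y + 12*x - 2*y**2 - 6*y - 8.
  f_y = x**2 - 4*x*y - 6*x + 6*y + 7.
Scan x_0 ∈ {−4, ..., 4}. For each x_0, f_y(x_0, y) is a polynomial in y; find its integer roots y ∈ {−4, ..., 4}, then test f_x and f at those candidates.
  x = -4: f_y(-4, y) = 22*y + 47; no integer root y with |y| ≤ 4.
  x = -3: f_y(-3, y) = 18*y + 34; no integer root y with |y| ≤ 4.
  x = -2: f_y(-2, y) = 14*y + 23; no integer root y with |y| ≤ 4.
  x = -1: f_y(-1, y) = 10*y + 14; no integer root y with |y| ≤ 4.
  x = 0: f_y(0, y) = 6*y + 7; no integer root y with |y| ≤ 4.
  x = 1: f_y(1, y) = 2*y + 2; vanishes at y ∈ {-1}. (1, -1): f_x = 0, f = 0 — SINGULAR.
  x = 2: f_y(2, y) = -2*y - 1; no integer root y with |y| ≤ 4.
  x = 3: f_y(3, y) = -6*y - 2; no integer root y with |y| ≤ 4.
  x = 4: f_y(4, y) = -10*y - 1; no integer root y with |y| ≤ 4.
Only singular point on the grid: (1, -1).
Classify: substitute x = 1 + u, y = -1 + v and expand: f = -2*u**3 + u**2*v - u**2 - 2*u*v**2 + v**2.
No constant or linear terms (consistent with a singular point). Quadratic part: -u**2 + v**2. Cubic part: -2*u**3 + u**2*v - 2*u*v**2.
The quadratic part v**2 - u**2 = (v − u)(v + u) splits into two distinct linear factors, so there are two distinct tangent lines y − -1 = ±(x − 1) — this is a node (ordinary double point).
Classification: node.


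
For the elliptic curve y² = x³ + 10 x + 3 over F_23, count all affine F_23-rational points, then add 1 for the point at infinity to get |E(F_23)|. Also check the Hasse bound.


Affine points = {(0, 7), (0, 16), (2, 10), (2, 13), (6, 7), (6, 16), (7, 5), (7, 18), (11, 8), (11, 15), (14, 9), (14, 14), (15, 3), (15, 20), (16, 2), (16, 21), (17, 7), (17, 16), (18, 9), (18, 14)}; affine count = 20; |E(F_23)| = 21.

Discriminant check: Δ ∝ 4a³ + 27b² = 4·10³ + 27·3² = 4·1000 + 27·9 ≡ 11 (mod 23). Nonzero ⇒ E is nonsingular.
For each x ∈ F_23, compute rhs = x³ + 10·x + 3 mod 23, then count y ∈ F_23 with y² ≡ rhs.
  x = 0: rhs = 3, matching y values: 7, 16 (2 points).
  x = 1: rhs = 14, matching y values: none (0 points).
  x = 2: rhs = 8, matching y values: 10, 13 (2 points).
  x = 3: rhs = 14, matching y values: none (0 points).
  x = 4: rhs = 15, matching y values: none (0 points).
  x = 5: rhs = 17, matching y values: none (0 points).
  x = 6: rhs = 3, matching y values: 7, 16 (2 points).
  x = 7: rhs = 2, matching y values: 5, 18 (2 points).
  x = 8: rhs = 20, matching y values: none (0 points).
  x = 9: rhs = 17, matching y values: none (0 points).
  x = 10: rhs = 22, matching y values: none (0 points).
  x = 11: rhs = 18, matching y values: 8, 15 (2 points).
  x = 12: rhs = 11, matching y values: none (0 points).
  x = 13: rhs = 7, matching y values: none (0 points).
  x = 14: rhs = 12, matching y values: 9, 14 (2 points).
  x = 15: rhs = 9, matching y values: 3, 20 (2 points).
  x = 16: rhs = 4, matching y values: 2, 21 (2 points).
  x = 17: rhs = 3, matching y values: 7, 16 (2 points).
  x = 18: rhs = 12, matching y values: 9, 14 (2 points).
  x = 19: rhs = 14, matching y values: none (0 points).
  x = 20: rhs = 15, matching y values: none (0 points).
  x = 21: rhs = 21, matching y values: none (0 points).
  x = 22: rhs = 15, matching y values: none (0 points).
Total affine count: 20.
Full point count |E(F_23)| = 20 + 1 = 21.
Hasse bound: |21 − (23+1)| = |-3| = 3 ≤ 2√23 ≈ 9.5917 ✓.


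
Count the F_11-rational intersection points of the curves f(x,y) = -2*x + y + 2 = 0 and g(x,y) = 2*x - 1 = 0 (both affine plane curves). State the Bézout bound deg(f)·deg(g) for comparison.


Common zeros: {(6, 10)}; count = 1; Bézout bound = 1.

deg(f) = 1, deg(g) = 1, so Bézout bound = 1.
Scan x ∈ F_11. For each x, list the y ∈ F_11 with f(x, y) ≡ 0 and those with g(x, y) ≡ 0 (mod 11); the common zeros in that column are the intersection.
  x = 0: f ≡ 0 at y ∈ {9}; g ≡ 0 at y ∈ ∅; common: ∅.
  x = 1: f ≡ 0 at y ∈ {0}; g ≡ 0 at y ∈ ∅; common: ∅.
  x = 2: f ≡ 0 at y ∈ {2}; g ≡ 0 at y ∈ ∅; common: ∅.
  x = 3: f ≡ 0 at y ∈ {4}; g ≡ 0 at y ∈ ∅; common: ∅.
  x = 4: f ≡ 0 at y ∈ {6}; g ≡ 0 at y ∈ ∅; common: ∅.
  x = 5: f ≡ 0 at y ∈ {8}; g ≡ 0 at y ∈ ∅; common: ∅.
  x = 6: f ≡ 0 at y ∈ {10}; g ≡ 0 at y ∈ {0, 1, 2, 3, 4, 5, 6, 7, 8, 9, 10}; common: {10}.
  x = 7: f ≡ 0 at y ∈ {1}; g ≡ 0 at y ∈ ∅; common: ∅.
  x = 8: f ≡ 0 at y ∈ {3}; g ≡ 0 at y ∈ ∅; common: ∅.
  x = 9: f ≡ 0 at y ∈ {5}; g ≡ 0 at y ∈ ∅; common: ∅.
  x = 10: f ≡ 0 at y ∈ {7}; g ≡ 0 at y ∈ ∅; common: ∅.
Collecting: common zeros = {(6, 10)}, so the count is 1.
Comparison with the Bézout bound: 1 ≤ 1 = deg(f)·deg(g), as expected for curves with no common component (the bound is attained).


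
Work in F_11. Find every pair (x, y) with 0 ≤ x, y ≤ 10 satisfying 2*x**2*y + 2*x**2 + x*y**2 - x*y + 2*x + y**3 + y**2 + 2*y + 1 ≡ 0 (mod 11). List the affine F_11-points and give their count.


Affine F_11-points: {(0, 7), (1, 1), (2, 5), (2, 6), (2, 8), (3, 10), (4, 1), (5, 2), (7, 8), (9, 2), (9, 5)}; count = 11.

For each of the 121 pairs (x, y) ∈ F_11², evaluate f(x, y) mod 11. Record the zeros.
  x = 0: [0↦1, 1↦5, 2↦6, 3↦10, 4↦1, 5↦7, 6↦1, 7↦0, 8↦10, 9↦4, 10↦10]  zeros at y ∈ {7}
  x = 1: [0↦5, 1↦0, 2↦5, 3↦4, 4↦3, 5↦8, 6↦3, 7↦5, 8↦9, 9↦10, 10↦3]  zeros at y ∈ {1}
  x = 2: [0↦2, 1↦3, 2↦5, 3↦3, 4↦3, 5↦0, 6↦0, 7↦9, 8↦0, 9↦1, 10↦7]  zeros at y ∈ {5, 6, 8}
  x = 3: [0↦3, 1↦3, 2↦6, 3↦7, 4↦1, 5↦5, 6↦3, 7↦1, 8↦5, 9↦10, 10↦0]  zeros at y ∈ {10}
  x = 4: [0↦8, 1↦0, 2↦8, 3↦5, 4↦8, 5↦1, 6↦1, 7↦3, 8↦2, 9↦4, 10↦4]  zeros at y ∈ {1}
  x = 5: [0↦6, 1↦5, 2↦0, 3↦8, 4↦2, 5↦10, 6↦5, 7↦4, 8↦2, 9↦5, 10↦8]  zeros at y ∈ {2}
  x = 6: [0↦8, 1↦7, 2↦4, 3↦5, 4↦5, 5↦10, 6↦4, 7↦4, 8↦5, 9↦2, 10↦1]  zeros at y ∈ ∅
  x = 7: [0↦3, 1↦6, 2↦9, 3↦7, 4↦6, 5↦1, 6↦9, 7↦3, 8↦0, 9↦6, 10↦5]  zeros at y ∈ {8}
  x = 8: [0↦2, 1↦2, 2↦4, 3↦3, 4↦5, 5↦5, 6↦9, 7↦1, 8↦9, 9↦6, 10↦9]  zeros at y ∈ ∅
  x = 9: [0↦5, 1↦6, 2↦0, 3↦4, 4↦2, 5↦0, 6↦4, 7↦9, 8↦10, 9↦2, 10↦2]  zeros at y ∈ {2, 5}
  x = 10: [0↦1, 1↦7, 2↦8, 3↦10, 4↦8, 5↦8, 6↦5, 7↦5, 8↦3, 9↦5, 10↦6]  zeros at y ∈ ∅
Collecting zeros: affine points = {(0, 7), (1, 1), (2, 5), (2, 6), (2, 8), (3, 10), (4, 1), (5, 2), (7, 8), (9, 2), (9, 5)}.
Total count |C(F_11)_aff| = 11.
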